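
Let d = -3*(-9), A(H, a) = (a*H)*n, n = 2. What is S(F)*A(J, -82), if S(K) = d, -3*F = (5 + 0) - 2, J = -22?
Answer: 97416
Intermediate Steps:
F = -1 (F = -((5 + 0) - 2)/3 = -(5 - 2)/3 = -⅓*3 = -1)
A(H, a) = 2*H*a (A(H, a) = (a*H)*2 = (H*a)*2 = 2*H*a)
d = 27
S(K) = 27
S(F)*A(J, -82) = 27*(2*(-22)*(-82)) = 27*3608 = 97416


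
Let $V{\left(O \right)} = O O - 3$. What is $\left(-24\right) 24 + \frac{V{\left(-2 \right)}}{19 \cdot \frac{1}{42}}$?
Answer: $- \frac{10902}{19} \approx -573.79$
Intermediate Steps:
$V{\left(O \right)} = -3 + O^{2}$ ($V{\left(O \right)} = O^{2} - 3 = -3 + O^{2}$)
$\left(-24\right) 24 + \frac{V{\left(-2 \right)}}{19 \cdot \frac{1}{42}} = \left(-24\right) 24 + \frac{-3 + \left(-2\right)^{2}}{19 \cdot \frac{1}{42}} = -576 + \frac{-3 + 4}{19 \cdot \frac{1}{42}} = -576 + 1 \frac{1}{\frac{19}{42}} = -576 + 1 \cdot \frac{42}{19} = -576 + \frac{42}{19} = - \frac{10902}{19}$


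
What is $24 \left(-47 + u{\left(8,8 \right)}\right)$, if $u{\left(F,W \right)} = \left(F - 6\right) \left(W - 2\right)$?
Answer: $-840$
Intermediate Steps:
$u{\left(F,W \right)} = \left(-6 + F\right) \left(-2 + W\right)$
$24 \left(-47 + u{\left(8,8 \right)}\right) = 24 \left(-47 + \left(12 - 48 - 16 + 8 \cdot 8\right)\right) = 24 \left(-47 + \left(12 - 48 - 16 + 64\right)\right) = 24 \left(-47 + 12\right) = 24 \left(-35\right) = -840$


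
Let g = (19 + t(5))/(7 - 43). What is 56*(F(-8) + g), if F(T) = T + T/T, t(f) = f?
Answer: -1288/3 ≈ -429.33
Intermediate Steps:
F(T) = 1 + T (F(T) = T + 1 = 1 + T)
g = -⅔ (g = (19 + 5)/(7 - 43) = 24/(-36) = 24*(-1/36) = -⅔ ≈ -0.66667)
56*(F(-8) + g) = 56*((1 - 8) - ⅔) = 56*(-7 - ⅔) = 56*(-23/3) = -1288/3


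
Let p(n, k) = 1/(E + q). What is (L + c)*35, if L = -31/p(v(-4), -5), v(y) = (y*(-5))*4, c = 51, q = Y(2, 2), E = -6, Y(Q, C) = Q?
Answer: 6125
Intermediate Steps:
q = 2
v(y) = -20*y (v(y) = -5*y*4 = -20*y)
p(n, k) = -¼ (p(n, k) = 1/(-6 + 2) = 1/(-4) = -¼)
L = 124 (L = -31/(-¼) = -31*(-4) = 124)
(L + c)*35 = (124 + 51)*35 = 175*35 = 6125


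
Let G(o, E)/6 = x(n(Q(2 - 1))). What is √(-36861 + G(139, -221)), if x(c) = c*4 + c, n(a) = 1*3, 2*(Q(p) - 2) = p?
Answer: I*√36771 ≈ 191.76*I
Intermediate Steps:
Q(p) = 2 + p/2
n(a) = 3
x(c) = 5*c (x(c) = 4*c + c = 5*c)
G(o, E) = 90 (G(o, E) = 6*(5*3) = 6*15 = 90)
√(-36861 + G(139, -221)) = √(-36861 + 90) = √(-36771) = I*√36771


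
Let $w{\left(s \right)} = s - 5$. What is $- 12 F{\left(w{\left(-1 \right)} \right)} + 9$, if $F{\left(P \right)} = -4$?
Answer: $57$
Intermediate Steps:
$w{\left(s \right)} = -5 + s$
$- 12 F{\left(w{\left(-1 \right)} \right)} + 9 = \left(-12\right) \left(-4\right) + 9 = 48 + 9 = 57$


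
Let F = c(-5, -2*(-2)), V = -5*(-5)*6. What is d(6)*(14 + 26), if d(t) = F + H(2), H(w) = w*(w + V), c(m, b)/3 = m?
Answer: 11560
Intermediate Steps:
c(m, b) = 3*m
V = 150 (V = 25*6 = 150)
F = -15 (F = 3*(-5) = -15)
H(w) = w*(150 + w) (H(w) = w*(w + 150) = w*(150 + w))
d(t) = 289 (d(t) = -15 + 2*(150 + 2) = -15 + 2*152 = -15 + 304 = 289)
d(6)*(14 + 26) = 289*(14 + 26) = 289*40 = 11560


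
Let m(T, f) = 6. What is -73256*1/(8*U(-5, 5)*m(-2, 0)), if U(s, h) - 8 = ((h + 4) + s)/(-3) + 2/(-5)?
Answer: -45785/188 ≈ -243.54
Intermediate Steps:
U(s, h) = 94/15 - h/3 - s/3 (U(s, h) = 8 + (((h + 4) + s)/(-3) + 2/(-5)) = 8 + (((4 + h) + s)*(-1/3) + 2*(-1/5)) = 8 + ((4 + h + s)*(-1/3) - 2/5) = 8 + ((-4/3 - h/3 - s/3) - 2/5) = 8 + (-26/15 - h/3 - s/3) = 94/15 - h/3 - s/3)
-73256*1/(8*U(-5, 5)*m(-2, 0)) = -73256*1/(48*(94/15 - 1/3*5 - 1/3*(-5))) = -73256*1/(48*(94/15 - 5/3 + 5/3)) = -73256/(48*(94/15)) = -73256/1504/5 = -73256*5/1504 = -45785/188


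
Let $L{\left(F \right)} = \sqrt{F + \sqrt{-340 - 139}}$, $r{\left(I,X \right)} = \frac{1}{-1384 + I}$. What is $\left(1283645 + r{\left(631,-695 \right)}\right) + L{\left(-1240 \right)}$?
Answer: $\frac{966584684}{753} + \sqrt{-1240 + i \sqrt{479}} \approx 1.2836 \cdot 10^{6} + 35.215 i$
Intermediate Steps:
$L{\left(F \right)} = \sqrt{F + i \sqrt{479}}$ ($L{\left(F \right)} = \sqrt{F + \sqrt{-479}} = \sqrt{F + i \sqrt{479}}$)
$\left(1283645 + r{\left(631,-695 \right)}\right) + L{\left(-1240 \right)} = \left(1283645 + \frac{1}{-1384 + 631}\right) + \sqrt{-1240 + i \sqrt{479}} = \left(1283645 + \frac{1}{-753}\right) + \sqrt{-1240 + i \sqrt{479}} = \left(1283645 - \frac{1}{753}\right) + \sqrt{-1240 + i \sqrt{479}} = \frac{966584684}{753} + \sqrt{-1240 + i \sqrt{479}}$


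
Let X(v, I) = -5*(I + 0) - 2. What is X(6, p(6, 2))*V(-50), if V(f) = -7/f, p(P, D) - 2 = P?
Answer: -147/25 ≈ -5.8800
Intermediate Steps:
p(P, D) = 2 + P
X(v, I) = -2 - 5*I (X(v, I) = -5*I - 2 = -2 - 5*I)
X(6, p(6, 2))*V(-50) = (-2 - 5*(2 + 6))*(-7/(-50)) = (-2 - 5*8)*(-7*(-1/50)) = (-2 - 40)*(7/50) = -42*7/50 = -147/25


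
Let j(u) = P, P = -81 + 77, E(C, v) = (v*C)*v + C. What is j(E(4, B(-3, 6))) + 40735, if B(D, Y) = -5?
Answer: 40731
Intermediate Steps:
E(C, v) = C + C*v² (E(C, v) = (C*v)*v + C = C*v² + C = C + C*v²)
P = -4
j(u) = -4
j(E(4, B(-3, 6))) + 40735 = -4 + 40735 = 40731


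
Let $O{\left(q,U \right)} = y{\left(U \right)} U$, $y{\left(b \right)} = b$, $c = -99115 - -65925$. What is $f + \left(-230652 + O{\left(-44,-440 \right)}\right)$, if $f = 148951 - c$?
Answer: $145089$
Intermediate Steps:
$c = -33190$ ($c = -99115 + 65925 = -33190$)
$O{\left(q,U \right)} = U^{2}$ ($O{\left(q,U \right)} = U U = U^{2}$)
$f = 182141$ ($f = 148951 - -33190 = 148951 + 33190 = 182141$)
$f + \left(-230652 + O{\left(-44,-440 \right)}\right) = 182141 - \left(230652 - \left(-440\right)^{2}\right) = 182141 + \left(-230652 + 193600\right) = 182141 - 37052 = 145089$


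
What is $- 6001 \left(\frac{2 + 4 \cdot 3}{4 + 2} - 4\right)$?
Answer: $\frac{30005}{3} \approx 10002.0$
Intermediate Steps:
$- 6001 \left(\frac{2 + 4 \cdot 3}{4 + 2} - 4\right) = - 6001 \left(\frac{2 + 12}{6} - 4\right) = - 6001 \left(\frac{1}{6} \cdot 14 - 4\right) = - 6001 \left(\frac{7}{3} - 4\right) = \left(-6001\right) \left(- \frac{5}{3}\right) = \frac{30005}{3}$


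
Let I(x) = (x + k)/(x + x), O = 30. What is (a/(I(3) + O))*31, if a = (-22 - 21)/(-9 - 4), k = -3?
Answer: 1333/390 ≈ 3.4179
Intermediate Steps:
a = 43/13 (a = -43/(-13) = -43*(-1/13) = 43/13 ≈ 3.3077)
I(x) = (-3 + x)/(2*x) (I(x) = (x - 3)/(x + x) = (-3 + x)/((2*x)) = (-3 + x)*(1/(2*x)) = (-3 + x)/(2*x))
(a/(I(3) + O))*31 = ((43/13)/((½)*(-3 + 3)/3 + 30))*31 = ((43/13)/((½)*(⅓)*0 + 30))*31 = ((43/13)/(0 + 30))*31 = ((43/13)/30)*31 = ((1/30)*(43/13))*31 = (43/390)*31 = 1333/390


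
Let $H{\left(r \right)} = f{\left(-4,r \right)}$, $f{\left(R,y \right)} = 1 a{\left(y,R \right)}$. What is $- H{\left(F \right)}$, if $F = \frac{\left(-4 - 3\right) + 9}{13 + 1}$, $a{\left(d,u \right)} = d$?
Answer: $- \frac{1}{7} \approx -0.14286$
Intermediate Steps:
$F = \frac{1}{7}$ ($F = \frac{-7 + 9}{14} = 2 \cdot \frac{1}{14} = \frac{1}{7} \approx 0.14286$)
$f{\left(R,y \right)} = y$ ($f{\left(R,y \right)} = 1 y = y$)
$H{\left(r \right)} = r$
$- H{\left(F \right)} = \left(-1\right) \frac{1}{7} = - \frac{1}{7}$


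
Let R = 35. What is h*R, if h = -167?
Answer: -5845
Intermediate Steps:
h*R = -167*35 = -5845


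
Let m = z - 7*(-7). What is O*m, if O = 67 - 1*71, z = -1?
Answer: -192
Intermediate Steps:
m = 48 (m = -1 - 7*(-7) = -1 + 49 = 48)
O = -4 (O = 67 - 71 = -4)
O*m = -4*48 = -192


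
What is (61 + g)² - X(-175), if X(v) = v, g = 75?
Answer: 18671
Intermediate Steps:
(61 + g)² - X(-175) = (61 + 75)² - 1*(-175) = 136² + 175 = 18496 + 175 = 18671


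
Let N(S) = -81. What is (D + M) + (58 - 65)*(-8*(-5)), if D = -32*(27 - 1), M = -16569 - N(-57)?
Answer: -17600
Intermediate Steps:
M = -16488 (M = -16569 - 1*(-81) = -16569 + 81 = -16488)
D = -832 (D = -32*26 = -832)
(D + M) + (58 - 65)*(-8*(-5)) = (-832 - 16488) + (58 - 65)*(-8*(-5)) = -17320 - 7*40 = -17320 - 280 = -17600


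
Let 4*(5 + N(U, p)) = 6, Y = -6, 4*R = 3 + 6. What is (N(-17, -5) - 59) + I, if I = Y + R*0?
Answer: -137/2 ≈ -68.500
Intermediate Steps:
R = 9/4 (R = (3 + 6)/4 = (¼)*9 = 9/4 ≈ 2.2500)
I = -6 (I = -6 + (9/4)*0 = -6 + 0 = -6)
N(U, p) = -7/2 (N(U, p) = -5 + (¼)*6 = -5 + 3/2 = -7/2)
(N(-17, -5) - 59) + I = (-7/2 - 59) - 6 = -125/2 - 6 = -137/2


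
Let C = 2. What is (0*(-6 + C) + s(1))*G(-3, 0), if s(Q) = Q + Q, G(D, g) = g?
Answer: 0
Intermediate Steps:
s(Q) = 2*Q
(0*(-6 + C) + s(1))*G(-3, 0) = (0*(-6 + 2) + 2*1)*0 = (0*(-4) + 2)*0 = (0 + 2)*0 = 2*0 = 0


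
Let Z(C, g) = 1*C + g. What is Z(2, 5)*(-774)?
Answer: -5418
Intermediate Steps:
Z(C, g) = C + g
Z(2, 5)*(-774) = (2 + 5)*(-774) = 7*(-774) = -5418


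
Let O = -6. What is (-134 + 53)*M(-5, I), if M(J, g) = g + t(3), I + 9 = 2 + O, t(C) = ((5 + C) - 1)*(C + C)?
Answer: -2349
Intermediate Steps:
t(C) = 2*C*(4 + C) (t(C) = (4 + C)*(2*C) = 2*C*(4 + C))
I = -13 (I = -9 + (2 - 6) = -9 - 4 = -13)
M(J, g) = 42 + g (M(J, g) = g + 2*3*(4 + 3) = g + 2*3*7 = g + 42 = 42 + g)
(-134 + 53)*M(-5, I) = (-134 + 53)*(42 - 13) = -81*29 = -2349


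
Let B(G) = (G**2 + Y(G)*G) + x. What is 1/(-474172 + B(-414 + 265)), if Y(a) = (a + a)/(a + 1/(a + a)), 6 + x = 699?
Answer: -44403/20051328830 ≈ -2.2145e-6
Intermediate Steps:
x = 693 (x = -6 + 699 = 693)
Y(a) = 2*a/(a + 1/(2*a)) (Y(a) = (2*a)/(a + 1/(2*a)) = 2*a/(a + 1/(2*a)))
B(G) = 693 + G**2 + 4*G**3/(1 + 2*G**2) (B(G) = (G**2 + (4*G**2/(1 + 2*G**2))*G) + 693 = (G**2 + 4*G**3/(1 + 2*G**2)) + 693 = 693 + G**2 + 4*G**3/(1 + 2*G**2))
1/(-474172 + B(-414 + 265)) = 1/(-474172 + (4*(-414 + 265)**3 + (1 + 2*(-414 + 265)**2)*(693 + (-414 + 265)**2))/(1 + 2*(-414 + 265)**2)) = 1/(-474172 + (4*(-149)**3 + (1 + 2*(-149)**2)*(693 + (-149)**2))/(1 + 2*(-149)**2)) = 1/(-474172 + (4*(-3307949) + (1 + 2*22201)*(693 + 22201))/(1 + 2*22201)) = 1/(-474172 + (-13231796 + (1 + 44402)*22894)/(1 + 44402)) = 1/(-474172 + (-13231796 + 44403*22894)/44403) = 1/(-474172 + (-13231796 + 1016562282)/44403) = 1/(-474172 + (1/44403)*1003330486) = 1/(-474172 + 1003330486/44403) = 1/(-20051328830/44403) = -44403/20051328830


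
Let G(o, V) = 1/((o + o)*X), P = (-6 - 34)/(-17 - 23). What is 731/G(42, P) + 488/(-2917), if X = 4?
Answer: 716461384/2917 ≈ 2.4562e+5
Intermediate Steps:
P = 1 (P = -40/(-40) = -40*(-1/40) = 1)
G(o, V) = 1/(8*o) (G(o, V) = 1/((o + o)*4) = 1/((2*o)*4) = 1/(8*o))
731/G(42, P) + 488/(-2917) = 731/(((1/8)/42)) + 488/(-2917) = 731/(((1/8)*(1/42))) + 488*(-1/2917) = 731/(1/336) - 488/2917 = 731*336 - 488/2917 = 245616 - 488/2917 = 716461384/2917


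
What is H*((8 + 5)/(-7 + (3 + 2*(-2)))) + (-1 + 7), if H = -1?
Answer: 61/8 ≈ 7.6250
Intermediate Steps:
H*((8 + 5)/(-7 + (3 + 2*(-2)))) + (-1 + 7) = -(8 + 5)/(-7 + (3 + 2*(-2))) + (-1 + 7) = -13/(-7 + (3 - 4)) + 6 = -13/(-7 - 1) + 6 = -13/(-8) + 6 = -13*(-1)/8 + 6 = -1*(-13/8) + 6 = 13/8 + 6 = 61/8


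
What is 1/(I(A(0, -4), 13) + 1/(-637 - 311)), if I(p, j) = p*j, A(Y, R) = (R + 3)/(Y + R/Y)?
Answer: -948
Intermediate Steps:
A(Y, R) = (3 + R)/(Y + R/Y)
I(p, j) = j*p
1/(I(A(0, -4), 13) + 1/(-637 - 311)) = 1/(13*(0*(3 - 4)/(-4 + 0**2)) + 1/(-637 - 311)) = 1/(13*(0*(-1)/(-4 + 0)) + 1/(-948)) = 1/(13*(0*(-1)/(-4)) - 1/948) = 1/(13*(0*(-1/4)*(-1)) - 1/948) = 1/(13*0 - 1/948) = 1/(0 - 1/948) = 1/(-1/948) = -948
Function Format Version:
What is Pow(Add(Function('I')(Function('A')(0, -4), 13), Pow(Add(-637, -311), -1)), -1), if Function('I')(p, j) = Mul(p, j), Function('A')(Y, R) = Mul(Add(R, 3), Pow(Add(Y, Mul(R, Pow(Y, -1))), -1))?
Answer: -948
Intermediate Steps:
Function('A')(Y, R) = Mul(Pow(Add(Y, Mul(R, Pow(Y, -1))), -1), Add(3, R)) (Function('A')(Y, R) = Mul(Add(3, R), Pow(Add(Y, Mul(R, Pow(Y, -1))), -1)) = Mul(Pow(Add(Y, Mul(R, Pow(Y, -1))), -1), Add(3, R)))
Function('I')(p, j) = Mul(j, p)
Pow(Add(Function('I')(Function('A')(0, -4), 13), Pow(Add(-637, -311), -1)), -1) = Pow(Add(Mul(13, Mul(0, Pow(Add(-4, Pow(0, 2)), -1), Add(3, -4))), Pow(Add(-637, -311), -1)), -1) = Pow(Add(Mul(13, Mul(0, Pow(Add(-4, 0), -1), -1)), Pow(-948, -1)), -1) = Pow(Add(Mul(13, Mul(0, Pow(-4, -1), -1)), Rational(-1, 948)), -1) = Pow(Add(Mul(13, Mul(0, Rational(-1, 4), -1)), Rational(-1, 948)), -1) = Pow(Add(Mul(13, 0), Rational(-1, 948)), -1) = Pow(Add(0, Rational(-1, 948)), -1) = Pow(Rational(-1, 948), -1) = -948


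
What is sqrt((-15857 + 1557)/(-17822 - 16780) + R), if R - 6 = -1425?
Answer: I*sqrt(424617906669)/17301 ≈ 37.664*I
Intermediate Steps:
R = -1419 (R = 6 - 1425 = -1419)
sqrt((-15857 + 1557)/(-17822 - 16780) + R) = sqrt((-15857 + 1557)/(-17822 - 16780) - 1419) = sqrt(-14300/(-34602) - 1419) = sqrt(-14300*(-1/34602) - 1419) = sqrt(7150/17301 - 1419) = sqrt(-24542969/17301) = I*sqrt(424617906669)/17301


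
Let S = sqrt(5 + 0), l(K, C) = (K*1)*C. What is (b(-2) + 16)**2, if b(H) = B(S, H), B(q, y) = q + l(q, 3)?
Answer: 336 + 128*sqrt(5) ≈ 622.22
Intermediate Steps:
l(K, C) = C*K (l(K, C) = K*C = C*K)
S = sqrt(5) ≈ 2.2361
B(q, y) = 4*q (B(q, y) = q + 3*q = 4*q)
b(H) = 4*sqrt(5)
(b(-2) + 16)**2 = (4*sqrt(5) + 16)**2 = (16 + 4*sqrt(5))**2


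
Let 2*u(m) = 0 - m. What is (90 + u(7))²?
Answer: 29929/4 ≈ 7482.3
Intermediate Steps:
u(m) = -m/2 (u(m) = (0 - m)/2 = (-m)/2 = -m/2)
(90 + u(7))² = (90 - ½*7)² = (90 - 7/2)² = (173/2)² = 29929/4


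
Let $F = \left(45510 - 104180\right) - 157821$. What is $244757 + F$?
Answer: $28266$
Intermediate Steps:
$F = -216491$ ($F = \left(45510 - 104180\right) - 157821 = -58670 - 157821 = -216491$)
$244757 + F = 244757 - 216491 = 28266$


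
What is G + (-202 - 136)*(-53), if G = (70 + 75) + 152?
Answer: 18211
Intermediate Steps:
G = 297 (G = 145 + 152 = 297)
G + (-202 - 136)*(-53) = 297 + (-202 - 136)*(-53) = 297 - 338*(-53) = 297 + 17914 = 18211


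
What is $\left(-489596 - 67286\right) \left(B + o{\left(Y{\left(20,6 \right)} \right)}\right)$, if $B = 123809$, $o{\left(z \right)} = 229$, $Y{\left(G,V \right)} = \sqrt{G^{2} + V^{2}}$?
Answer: $-69074529516$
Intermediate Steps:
$\left(-489596 - 67286\right) \left(B + o{\left(Y{\left(20,6 \right)} \right)}\right) = \left(-489596 - 67286\right) \left(123809 + 229\right) = \left(-556882\right) 124038 = -69074529516$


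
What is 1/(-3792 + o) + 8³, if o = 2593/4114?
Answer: 7986015726/15597695 ≈ 512.00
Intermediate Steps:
o = 2593/4114 (o = 2593*(1/4114) = 2593/4114 ≈ 0.63029)
1/(-3792 + o) + 8³ = 1/(-3792 + 2593/4114) + 8³ = 1/(-15597695/4114) + 512 = -4114/15597695 + 512 = 7986015726/15597695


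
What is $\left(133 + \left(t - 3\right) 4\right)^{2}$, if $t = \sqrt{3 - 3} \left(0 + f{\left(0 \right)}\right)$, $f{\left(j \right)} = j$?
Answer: $14641$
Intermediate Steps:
$t = 0$ ($t = \sqrt{3 - 3} \left(0 + 0\right) = \sqrt{0} \cdot 0 = 0 \cdot 0 = 0$)
$\left(133 + \left(t - 3\right) 4\right)^{2} = \left(133 + \left(0 - 3\right) 4\right)^{2} = \left(133 - 12\right)^{2} = 121^{2} = 14641$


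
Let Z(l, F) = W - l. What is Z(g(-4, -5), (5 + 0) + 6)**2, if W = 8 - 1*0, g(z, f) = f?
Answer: 169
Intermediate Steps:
W = 8 (W = 8 + 0 = 8)
Z(l, F) = 8 - l
Z(g(-4, -5), (5 + 0) + 6)**2 = (8 - 1*(-5))**2 = (8 + 5)**2 = 13**2 = 169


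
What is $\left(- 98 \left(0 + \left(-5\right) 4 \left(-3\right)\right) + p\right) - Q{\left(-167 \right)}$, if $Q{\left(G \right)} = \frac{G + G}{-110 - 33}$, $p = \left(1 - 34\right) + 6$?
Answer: $- \frac{845035}{143} \approx -5909.3$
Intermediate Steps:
$p = -27$ ($p = -33 + 6 = -27$)
$Q{\left(G \right)} = - \frac{2 G}{143}$ ($Q{\left(G \right)} = \frac{2 G}{-143} = 2 G \left(- \frac{1}{143}\right) = - \frac{2 G}{143}$)
$\left(- 98 \left(0 + \left(-5\right) 4 \left(-3\right)\right) + p\right) - Q{\left(-167 \right)} = \left(- 98 \left(0 + \left(-5\right) 4 \left(-3\right)\right) - 27\right) - \left(- \frac{2}{143}\right) \left(-167\right) = \left(- 98 \left(0 - -60\right) - 27\right) - \frac{334}{143} = \left(- 98 \left(0 + 60\right) - 27\right) - \frac{334}{143} = \left(\left(-98\right) 60 - 27\right) - \frac{334}{143} = \left(-5880 - 27\right) - \frac{334}{143} = -5907 - \frac{334}{143} = - \frac{845035}{143}$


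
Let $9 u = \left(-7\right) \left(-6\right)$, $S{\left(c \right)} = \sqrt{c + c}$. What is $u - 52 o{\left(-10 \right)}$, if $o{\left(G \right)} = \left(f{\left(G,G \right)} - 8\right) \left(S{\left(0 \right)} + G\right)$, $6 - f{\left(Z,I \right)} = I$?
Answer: $\frac{12494}{3} \approx 4164.7$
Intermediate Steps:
$S{\left(c \right)} = \sqrt{2} \sqrt{c}$ ($S{\left(c \right)} = \sqrt{2 c} = \sqrt{2} \sqrt{c}$)
$u = \frac{14}{3}$ ($u = \frac{\left(-7\right) \left(-6\right)}{9} = \frac{1}{9} \cdot 42 = \frac{14}{3} \approx 4.6667$)
$f{\left(Z,I \right)} = 6 - I$
$o{\left(G \right)} = G \left(-2 - G\right)$ ($o{\left(G \right)} = \left(\left(6 - G\right) - 8\right) \left(\sqrt{2} \sqrt{0} + G\right) = \left(-2 - G\right) \left(\sqrt{2} \cdot 0 + G\right) = \left(-2 - G\right) \left(0 + G\right) = \left(-2 - G\right) G = G \left(-2 - G\right)$)
$u - 52 o{\left(-10 \right)} = \frac{14}{3} - 52 \left(- 10 \left(-2 - -10\right)\right) = \frac{14}{3} - 52 \left(- 10 \left(-2 + 10\right)\right) = \frac{14}{3} - 52 \left(\left(-10\right) 8\right) = \frac{14}{3} - -4160 = \frac{14}{3} + 4160 = \frac{12494}{3}$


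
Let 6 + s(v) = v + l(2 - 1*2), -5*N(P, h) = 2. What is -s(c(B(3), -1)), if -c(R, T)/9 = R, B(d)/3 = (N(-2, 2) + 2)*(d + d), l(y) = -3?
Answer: 1341/5 ≈ 268.20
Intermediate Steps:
N(P, h) = -⅖ (N(P, h) = -⅕*2 = -⅖)
B(d) = 48*d/5 (B(d) = 3*((-⅖ + 2)*(d + d)) = 3*(8*(2*d)/5) = 3*(16*d/5) = 48*d/5)
c(R, T) = -9*R
s(v) = -9 + v (s(v) = -6 + (v - 3) = -6 + (-3 + v) = -9 + v)
-s(c(B(3), -1)) = -(-9 - 432*3/5) = -(-9 - 9*144/5) = -(-9 - 1296/5) = -1*(-1341/5) = 1341/5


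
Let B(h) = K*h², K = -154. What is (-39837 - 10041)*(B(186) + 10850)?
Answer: 265198034052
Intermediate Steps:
B(h) = -154*h²
(-39837 - 10041)*(B(186) + 10850) = (-39837 - 10041)*(-154*186² + 10850) = -49878*(-154*34596 + 10850) = -49878*(-5327784 + 10850) = -49878*(-5316934) = 265198034052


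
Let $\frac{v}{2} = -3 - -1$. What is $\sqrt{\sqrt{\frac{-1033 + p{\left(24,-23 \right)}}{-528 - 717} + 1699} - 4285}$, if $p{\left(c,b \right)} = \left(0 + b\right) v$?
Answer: $\frac{\sqrt{-6641857125 + 2490 \sqrt{658666005}}}{1245} \approx 65.144 i$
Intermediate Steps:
$v = -4$ ($v = 2 \left(-3 - -1\right) = 2 \left(-3 + 1\right) = 2 \left(-2\right) = -4$)
$p{\left(c,b \right)} = - 4 b$ ($p{\left(c,b \right)} = \left(0 + b\right) \left(-4\right) = b \left(-4\right) = - 4 b$)
$\sqrt{\sqrt{\frac{-1033 + p{\left(24,-23 \right)}}{-528 - 717} + 1699} - 4285} = \sqrt{\sqrt{\frac{-1033 - -92}{-528 - 717} + 1699} - 4285} = \sqrt{\sqrt{\frac{-1033 + 92}{-1245} + 1699} - 4285} = \sqrt{\sqrt{\left(-941\right) \left(- \frac{1}{1245}\right) + 1699} - 4285} = \sqrt{\sqrt{\frac{941}{1245} + 1699} - 4285} = \sqrt{\sqrt{\frac{2116196}{1245}} - 4285} = \sqrt{\frac{2 \sqrt{658666005}}{1245} - 4285} = \sqrt{-4285 + \frac{2 \sqrt{658666005}}{1245}}$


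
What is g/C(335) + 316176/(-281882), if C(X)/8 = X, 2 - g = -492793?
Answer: 13806268851/75544376 ≈ 182.76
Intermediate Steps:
g = 492795 (g = 2 - 1*(-492793) = 2 + 492793 = 492795)
C(X) = 8*X
g/C(335) + 316176/(-281882) = 492795/((8*335)) + 316176/(-281882) = 492795/2680 + 316176*(-1/281882) = 492795*(1/2680) - 158088/140941 = 98559/536 - 158088/140941 = 13806268851/75544376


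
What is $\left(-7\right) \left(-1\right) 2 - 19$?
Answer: $-5$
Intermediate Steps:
$\left(-7\right) \left(-1\right) 2 - 19 = 7 \cdot 2 - 19 = 14 - 19 = -5$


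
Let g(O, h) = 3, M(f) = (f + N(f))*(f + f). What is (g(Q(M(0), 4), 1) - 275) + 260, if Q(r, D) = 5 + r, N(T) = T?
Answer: -12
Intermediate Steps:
M(f) = 4*f² (M(f) = (f + f)*(f + f) = (2*f)*(2*f) = 4*f²)
(g(Q(M(0), 4), 1) - 275) + 260 = (3 - 275) + 260 = -272 + 260 = -12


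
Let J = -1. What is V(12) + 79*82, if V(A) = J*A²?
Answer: 6334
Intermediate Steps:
V(A) = -A²
V(12) + 79*82 = -1*12² + 79*82 = -1*144 + 6478 = -144 + 6478 = 6334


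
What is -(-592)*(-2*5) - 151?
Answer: -6071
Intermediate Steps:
-(-592)*(-2*5) - 151 = -(-592)*(-10) - 151 = -74*80 - 151 = -5920 - 151 = -6071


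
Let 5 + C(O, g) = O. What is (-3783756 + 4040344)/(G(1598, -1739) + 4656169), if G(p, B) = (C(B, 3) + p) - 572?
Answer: 256588/4655451 ≈ 0.055116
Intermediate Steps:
C(O, g) = -5 + O
G(p, B) = -577 + B + p (G(p, B) = ((-5 + B) + p) - 572 = (-5 + B + p) - 572 = -577 + B + p)
(-3783756 + 4040344)/(G(1598, -1739) + 4656169) = (-3783756 + 4040344)/((-577 - 1739 + 1598) + 4656169) = 256588/(-718 + 4656169) = 256588/4655451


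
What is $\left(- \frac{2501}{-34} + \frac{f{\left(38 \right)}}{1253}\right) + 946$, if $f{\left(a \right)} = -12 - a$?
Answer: $\frac{43433545}{42602} \approx 1019.5$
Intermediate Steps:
$\left(- \frac{2501}{-34} + \frac{f{\left(38 \right)}}{1253}\right) + 946 = \left(- \frac{2501}{-34} + \frac{-12 - 38}{1253}\right) + 946 = \left(\left(-2501\right) \left(- \frac{1}{34}\right) + \left(-12 - 38\right) \frac{1}{1253}\right) + 946 = \left(\frac{2501}{34} - \frac{50}{1253}\right) + 946 = \frac{3132053}{42602} + 946 = \frac{43433545}{42602}$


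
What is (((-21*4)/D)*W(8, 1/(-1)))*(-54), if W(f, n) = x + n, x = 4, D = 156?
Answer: 1134/13 ≈ 87.231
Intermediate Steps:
W(f, n) = 4 + n
(((-21*4)/D)*W(8, 1/(-1)))*(-54) = ((-21*4/156)*(4 + 1/(-1)))*(-54) = ((-84*1/156)*(4 - 1))*(-54) = -7/13*3*(-54) = -21/13*(-54) = 1134/13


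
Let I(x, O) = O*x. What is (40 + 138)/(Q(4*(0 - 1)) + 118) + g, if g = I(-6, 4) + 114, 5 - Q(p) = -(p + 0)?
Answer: 10888/119 ≈ 91.496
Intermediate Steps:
Q(p) = 5 + p (Q(p) = 5 - (-1)*(p + 0) = 5 - (-1)*p = 5 + p)
g = 90 (g = 4*(-6) + 114 = -24 + 114 = 90)
(40 + 138)/(Q(4*(0 - 1)) + 118) + g = (40 + 138)/((5 + 4*(0 - 1)) + 118) + 90 = 178/((5 + 4*(-1)) + 118) + 90 = 178/((5 - 4) + 118) + 90 = 178/(1 + 118) + 90 = 178/119 + 90 = 10888/119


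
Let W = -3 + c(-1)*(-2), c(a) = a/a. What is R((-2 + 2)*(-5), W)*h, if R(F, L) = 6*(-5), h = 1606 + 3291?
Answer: -146910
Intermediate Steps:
c(a) = 1
W = -5 (W = -3 + 1*(-2) = -3 - 2 = -5)
h = 4897
R(F, L) = -30
R((-2 + 2)*(-5), W)*h = -30*4897 = -146910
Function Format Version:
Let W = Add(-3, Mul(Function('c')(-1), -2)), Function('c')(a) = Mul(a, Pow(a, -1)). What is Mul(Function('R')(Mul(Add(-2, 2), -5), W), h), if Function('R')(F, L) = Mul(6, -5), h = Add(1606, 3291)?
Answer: -146910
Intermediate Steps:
Function('c')(a) = 1
W = -5 (W = Add(-3, Mul(1, -2)) = Add(-3, -2) = -5)
h = 4897
Function('R')(F, L) = -30
Mul(Function('R')(Mul(Add(-2, 2), -5), W), h) = Mul(-30, 4897) = -146910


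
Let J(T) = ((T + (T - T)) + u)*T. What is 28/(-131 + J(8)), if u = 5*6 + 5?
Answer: 28/213 ≈ 0.13146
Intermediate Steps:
u = 35 (u = 30 + 5 = 35)
J(T) = T*(35 + T) (J(T) = ((T + (T - T)) + 35)*T = ((T + 0) + 35)*T = (T + 35)*T = (35 + T)*T = T*(35 + T))
28/(-131 + J(8)) = 28/(-131 + 8*(35 + 8)) = 28/(-131 + 8*43) = 28/(-131 + 344) = 28/213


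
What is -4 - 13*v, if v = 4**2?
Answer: -212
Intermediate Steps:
v = 16
-4 - 13*v = -4 - 13*16 = -4 - 208 = -212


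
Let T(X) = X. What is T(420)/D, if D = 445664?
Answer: 105/111416 ≈ 0.00094241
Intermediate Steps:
T(420)/D = 420/445664 = 420*(1/445664) = 105/111416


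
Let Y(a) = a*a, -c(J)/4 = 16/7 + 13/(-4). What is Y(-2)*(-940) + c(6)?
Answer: -26293/7 ≈ -3756.1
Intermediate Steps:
c(J) = 27/7 (c(J) = -4*(16/7 + 13/(-4)) = -4*(16*(1/7) + 13*(-1/4)) = -4*(16/7 - 13/4) = -4*(-27/28) = 27/7)
Y(a) = a**2
Y(-2)*(-940) + c(6) = (-2)**2*(-940) + 27/7 = 4*(-940) + 27/7 = -3760 + 27/7 = -26293/7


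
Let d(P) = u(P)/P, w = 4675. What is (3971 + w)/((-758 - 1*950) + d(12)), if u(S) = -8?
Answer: -1179/233 ≈ -5.0601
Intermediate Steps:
d(P) = -8/P
(3971 + w)/((-758 - 1*950) + d(12)) = (3971 + 4675)/((-758 - 1*950) - 8/12) = 8646/((-758 - 950) - 8*1/12) = 8646/(-1708 - 2/3) = 8646/(-5126/3) = 8646*(-3/5126) = -1179/233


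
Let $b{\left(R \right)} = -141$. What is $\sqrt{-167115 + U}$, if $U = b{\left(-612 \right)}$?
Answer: $6 i \sqrt{4646} \approx 408.97 i$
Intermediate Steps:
$U = -141$
$\sqrt{-167115 + U} = \sqrt{-167115 - 141} = \sqrt{-167256} = 6 i \sqrt{4646}$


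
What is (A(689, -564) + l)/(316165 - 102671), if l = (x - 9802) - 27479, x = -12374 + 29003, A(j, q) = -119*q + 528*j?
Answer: 205128/106747 ≈ 1.9216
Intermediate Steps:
x = 16629
l = -20652 (l = (16629 - 9802) - 27479 = 6827 - 27479 = -20652)
(A(689, -564) + l)/(316165 - 102671) = ((-119*(-564) + 528*689) - 20652)/(316165 - 102671) = ((67116 + 363792) - 20652)/213494 = (430908 - 20652)*(1/213494) = 410256*(1/213494) = 205128/106747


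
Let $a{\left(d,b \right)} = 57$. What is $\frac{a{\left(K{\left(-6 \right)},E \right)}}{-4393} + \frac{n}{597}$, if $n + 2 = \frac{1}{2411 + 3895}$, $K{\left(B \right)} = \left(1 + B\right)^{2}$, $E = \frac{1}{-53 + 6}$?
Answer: $- \frac{269986997}{16538248026} \approx -0.016325$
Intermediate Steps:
$E = - \frac{1}{47}$ ($E = \frac{1}{-47} = - \frac{1}{47} \approx -0.021277$)
$n = - \frac{12611}{6306}$ ($n = -2 + \frac{1}{2411 + 3895} = -2 + \frac{1}{6306} = - \frac{12611}{6306} \approx -1.9998$)
$\frac{a{\left(K{\left(-6 \right)},E \right)}}{-4393} + \frac{n}{597} = \frac{57}{-4393} - \frac{12611}{6306 \cdot 597} = 57 \left(- \frac{1}{4393}\right) - \frac{12611}{3764682} = - \frac{57}{4393} - \frac{12611}{3764682} = - \frac{269986997}{16538248026}$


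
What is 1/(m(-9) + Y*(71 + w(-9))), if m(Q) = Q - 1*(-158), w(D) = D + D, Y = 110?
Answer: 1/5979 ≈ 0.00016725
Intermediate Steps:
w(D) = 2*D
m(Q) = 158 + Q (m(Q) = Q + 158 = 158 + Q)
1/(m(-9) + Y*(71 + w(-9))) = 1/((158 - 9) + 110*(71 + 2*(-9))) = 1/(149 + 110*(71 - 18)) = 1/(149 + 110*53) = 1/(149 + 5830) = 1/5979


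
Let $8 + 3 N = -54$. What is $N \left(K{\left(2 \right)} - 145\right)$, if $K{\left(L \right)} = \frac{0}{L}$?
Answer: $\frac{8990}{3} \approx 2996.7$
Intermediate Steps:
$N = - \frac{62}{3}$ ($N = - \frac{8}{3} + \frac{1}{3} \left(-54\right) = - \frac{8}{3} - 18 = - \frac{62}{3} \approx -20.667$)
$K{\left(L \right)} = 0$
$N \left(K{\left(2 \right)} - 145\right) = - \frac{62 \left(0 - 145\right)}{3} = \left(- \frac{62}{3}\right) \left(-145\right) = \frac{8990}{3}$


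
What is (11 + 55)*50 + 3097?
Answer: 6397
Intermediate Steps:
(11 + 55)*50 + 3097 = 66*50 + 3097 = 3300 + 3097 = 6397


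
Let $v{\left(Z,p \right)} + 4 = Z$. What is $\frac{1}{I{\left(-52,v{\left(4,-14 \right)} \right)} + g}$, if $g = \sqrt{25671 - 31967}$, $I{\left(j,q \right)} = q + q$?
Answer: $- \frac{i \sqrt{1574}}{3148} \approx - 0.012603 i$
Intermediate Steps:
$v{\left(Z,p \right)} = -4 + Z$
$I{\left(j,q \right)} = 2 q$
$g = 2 i \sqrt{1574}$ ($g = \sqrt{-6296} = 2 i \sqrt{1574} \approx 79.347 i$)
$\frac{1}{I{\left(-52,v{\left(4,-14 \right)} \right)} + g} = \frac{1}{2 \left(-4 + 4\right) + 2 i \sqrt{1574}} = \frac{1}{2 \cdot 0 + 2 i \sqrt{1574}} = \frac{1}{0 + 2 i \sqrt{1574}} = \frac{1}{2 i \sqrt{1574}} = - \frac{i \sqrt{1574}}{3148}$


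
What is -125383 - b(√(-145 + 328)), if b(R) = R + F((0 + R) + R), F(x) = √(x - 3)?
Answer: -125383 - √183 - √(-3 + 2*√183) ≈ -1.2540e+5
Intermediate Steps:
F(x) = √(-3 + x)
b(R) = R + √(-3 + 2*R) (b(R) = R + √(-3 + ((0 + R) + R)) = R + √(-3 + (R + R)) = R + √(-3 + 2*R))
-125383 - b(√(-145 + 328)) = -125383 - (√(-145 + 328) + √(-3 + 2*√(-145 + 328))) = -125383 - (√183 + √(-3 + 2*√183)) = -125383 + (-√183 - √(-3 + 2*√183)) = -125383 - √183 - √(-3 + 2*√183)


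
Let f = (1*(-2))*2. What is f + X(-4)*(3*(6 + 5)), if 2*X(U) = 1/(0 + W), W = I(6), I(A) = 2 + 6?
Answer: -31/16 ≈ -1.9375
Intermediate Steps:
I(A) = 8
W = 8
X(U) = 1/16 (X(U) = 1/(2*(0 + 8)) = (1/2)/8 = (1/2)*(1/8) = 1/16)
f = -4 (f = -2*2 = -4)
f + X(-4)*(3*(6 + 5)) = -4 + (3*(6 + 5))/16 = -4 + (3*11)/16 = -4 + (1/16)*33 = -4 + 33/16 = -31/16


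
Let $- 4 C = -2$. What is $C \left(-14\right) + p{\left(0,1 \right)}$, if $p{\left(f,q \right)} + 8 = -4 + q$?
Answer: $-18$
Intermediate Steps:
$p{\left(f,q \right)} = -12 + q$ ($p{\left(f,q \right)} = -8 + \left(-4 + q\right) = -12 + q$)
$C = \frac{1}{2}$ ($C = \left(- \frac{1}{4}\right) \left(-2\right) = \frac{1}{2} \approx 0.5$)
$C \left(-14\right) + p{\left(0,1 \right)} = \frac{1}{2} \left(-14\right) + \left(-12 + 1\right) = -7 - 11 = -18$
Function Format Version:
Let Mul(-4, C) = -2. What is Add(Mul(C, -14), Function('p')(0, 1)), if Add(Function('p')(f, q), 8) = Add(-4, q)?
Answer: -18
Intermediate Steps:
Function('p')(f, q) = Add(-12, q) (Function('p')(f, q) = Add(-8, Add(-4, q)) = Add(-12, q))
C = Rational(1, 2) (C = Mul(Rational(-1, 4), -2) = Rational(1, 2) ≈ 0.50000)
Add(Mul(C, -14), Function('p')(0, 1)) = Add(Mul(Rational(1, 2), -14), Add(-12, 1)) = Add(-7, -11) = -18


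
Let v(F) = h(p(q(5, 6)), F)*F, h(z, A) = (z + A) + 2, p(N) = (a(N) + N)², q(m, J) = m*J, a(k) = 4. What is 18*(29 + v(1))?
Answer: 21384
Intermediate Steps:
q(m, J) = J*m
p(N) = (4 + N)²
h(z, A) = 2 + A + z (h(z, A) = (A + z) + 2 = 2 + A + z)
v(F) = F*(1158 + F) (v(F) = (2 + F + (4 + 6*5)²)*F = (2 + F + (4 + 30)²)*F = (2 + F + 34²)*F = (2 + F + 1156)*F = (1158 + F)*F = F*(1158 + F))
18*(29 + v(1)) = 18*(29 + 1*(1158 + 1)) = 18*(29 + 1*1159) = 18*(29 + 1159) = 18*1188 = 21384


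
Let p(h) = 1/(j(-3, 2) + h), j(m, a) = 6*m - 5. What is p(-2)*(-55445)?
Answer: 11089/5 ≈ 2217.8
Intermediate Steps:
j(m, a) = -5 + 6*m
p(h) = 1/(-23 + h) (p(h) = 1/((-5 + 6*(-3)) + h) = 1/((-5 - 18) + h) = 1/(-23 + h))
p(-2)*(-55445) = -55445/(-23 - 2) = -55445/(-25) = -1/25*(-55445) = 11089/5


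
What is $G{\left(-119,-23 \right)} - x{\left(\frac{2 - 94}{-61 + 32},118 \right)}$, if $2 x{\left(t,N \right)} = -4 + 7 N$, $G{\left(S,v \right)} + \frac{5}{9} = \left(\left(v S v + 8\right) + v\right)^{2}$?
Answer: $\frac{35682450700}{9} \approx 3.9647 \cdot 10^{9}$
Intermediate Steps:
$G{\left(S,v \right)} = - \frac{5}{9} + \left(8 + v + S v^{2}\right)^{2}$ ($G{\left(S,v \right)} = - \frac{5}{9} + \left(\left(v S v + 8\right) + v\right)^{2} = - \frac{5}{9} + \left(\left(S v v + 8\right) + v\right)^{2} = - \frac{5}{9} + \left(\left(S v^{2} + 8\right) + v\right)^{2} = - \frac{5}{9} + \left(\left(8 + S v^{2}\right) + v\right)^{2} = - \frac{5}{9} + \left(8 + v + S v^{2}\right)^{2}$)
$x{\left(t,N \right)} = -2 + \frac{7 N}{2}$ ($x{\left(t,N \right)} = \frac{-4 + 7 N}{2} = -2 + \frac{7 N}{2}$)
$G{\left(-119,-23 \right)} - x{\left(\frac{2 - 94}{-61 + 32},118 \right)} = \left(- \frac{5}{9} + \left(8 - 23 - 119 \left(-23\right)^{2}\right)^{2}\right) - \left(-2 + \frac{7}{2} \cdot 118\right) = \left(- \frac{5}{9} + \left(8 - 23 - 62951\right)^{2}\right) - \left(-2 + 413\right) = \left(- \frac{5}{9} + \left(8 - 23 - 62951\right)^{2}\right) - 411 = \left(- \frac{5}{9} + \left(-62966\right)^{2}\right) - 411 = \left(- \frac{5}{9} + 3964717156\right) - 411 = \frac{35682454399}{9} - 411 = \frac{35682450700}{9}$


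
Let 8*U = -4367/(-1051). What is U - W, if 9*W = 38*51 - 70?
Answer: -15666841/75672 ≈ -207.04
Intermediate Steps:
W = 1868/9 (W = (38*51 - 70)/9 = (1938 - 70)/9 = (⅑)*1868 = 1868/9 ≈ 207.56)
U = 4367/8408 (U = (-4367/(-1051))/8 = (-4367*(-1/1051))/8 = (⅛)*(4367/1051) = 4367/8408 ≈ 0.51939)
U - W = 4367/8408 - 1*1868/9 = 4367/8408 - 1868/9 = -15666841/75672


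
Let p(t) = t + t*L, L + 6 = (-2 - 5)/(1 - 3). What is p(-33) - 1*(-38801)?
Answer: 77701/2 ≈ 38851.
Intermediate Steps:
L = -5/2 (L = -6 + (-2 - 5)/(1 - 3) = -6 - 7/(-2) = -6 - 7*(-½) = -6 + 7/2 = -5/2 ≈ -2.5000)
p(t) = -3*t/2 (p(t) = t + t*(-5/2) = t - 5*t/2 = -3*t/2)
p(-33) - 1*(-38801) = -3/2*(-33) - 1*(-38801) = 99/2 + 38801 = 77701/2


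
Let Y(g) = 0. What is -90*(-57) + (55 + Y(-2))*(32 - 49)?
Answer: 4195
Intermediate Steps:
-90*(-57) + (55 + Y(-2))*(32 - 49) = -90*(-57) + (55 + 0)*(32 - 49) = 5130 + 55*(-17) = 5130 - 935 = 4195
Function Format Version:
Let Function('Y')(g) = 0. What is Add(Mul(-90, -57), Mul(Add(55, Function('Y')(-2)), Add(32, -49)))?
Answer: 4195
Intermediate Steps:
Add(Mul(-90, -57), Mul(Add(55, Function('Y')(-2)), Add(32, -49))) = Add(Mul(-90, -57), Mul(Add(55, 0), Add(32, -49))) = Add(5130, Mul(55, -17)) = Add(5130, -935) = 4195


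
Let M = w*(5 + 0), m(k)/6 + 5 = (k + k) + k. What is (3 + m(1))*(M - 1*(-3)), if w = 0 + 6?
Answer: -297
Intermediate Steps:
w = 6
m(k) = -30 + 18*k (m(k) = -30 + 6*((k + k) + k) = -30 + 6*(2*k + k) = -30 + 6*(3*k) = -30 + 18*k)
M = 30 (M = 6*(5 + 0) = 6*5 = 30)
(3 + m(1))*(M - 1*(-3)) = (3 + (-30 + 18*1))*(30 - 1*(-3)) = (3 + (-30 + 18))*(30 + 3) = (3 - 12)*33 = -9*33 = -297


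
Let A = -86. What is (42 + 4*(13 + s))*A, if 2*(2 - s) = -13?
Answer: -11008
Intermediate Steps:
s = 17/2 (s = 2 - ½*(-13) = 2 + 13/2 = 17/2 ≈ 8.5000)
(42 + 4*(13 + s))*A = (42 + 4*(13 + 17/2))*(-86) = (42 + 4*(43/2))*(-86) = (42 + 86)*(-86) = 128*(-86) = -11008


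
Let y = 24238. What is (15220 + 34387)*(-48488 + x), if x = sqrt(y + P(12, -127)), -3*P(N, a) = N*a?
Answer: -2405344216 + 49607*sqrt(24746) ≈ -2.3975e+9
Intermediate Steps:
P(N, a) = -N*a/3
x = sqrt(24746) (x = sqrt(24238 - 1/3*12*(-127)) = sqrt(24238 + 508) = sqrt(24746) ≈ 157.31)
(15220 + 34387)*(-48488 + x) = (15220 + 34387)*(-48488 + sqrt(24746)) = 49607*(-48488 + sqrt(24746)) = -2405344216 + 49607*sqrt(24746)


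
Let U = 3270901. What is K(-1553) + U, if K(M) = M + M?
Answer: 3267795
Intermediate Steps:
K(M) = 2*M
K(-1553) + U = 2*(-1553) + 3270901 = -3106 + 3270901 = 3267795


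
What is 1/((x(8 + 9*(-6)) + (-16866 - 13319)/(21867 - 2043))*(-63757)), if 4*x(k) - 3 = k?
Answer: 19824/15511631801 ≈ 1.2780e-6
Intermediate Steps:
x(k) = ¾ + k/4
1/((x(8 + 9*(-6)) + (-16866 - 13319)/(21867 - 2043))*(-63757)) = 1/(((¾ + (8 + 9*(-6))/4) + (-16866 - 13319)/(21867 - 2043))*(-63757)) = -1/63757/((¾ + (8 - 54)/4) - 30185/19824) = -1/63757/((¾ + (¼)*(-46)) - 30185*1/19824) = -1/63757/((¾ - 23/2) - 30185/19824) = -1/63757/(-43/4 - 30185/19824) = -1/63757/(-243293/19824) = -19824/243293*(-1/63757) = 19824/15511631801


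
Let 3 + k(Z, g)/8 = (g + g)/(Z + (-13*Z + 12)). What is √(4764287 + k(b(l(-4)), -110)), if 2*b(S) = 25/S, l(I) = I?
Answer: √42878047/3 ≈ 2182.7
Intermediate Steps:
b(S) = 25/(2*S) (b(S) = (25/S)/2 = 25/(2*S))
k(Z, g) = -24 + 16*g/(12 - 12*Z) (k(Z, g) = -24 + 8*((g + g)/(Z + (-13*Z + 12))) = -24 + 8*((2*g)/(Z + (12 - 13*Z))) = -24 + 8*((2*g)/(12 - 12*Z)) = -24 + 8*(2*g/(12 - 12*Z)) = -24 + 16*g/(12 - 12*Z))
√(4764287 + k(b(l(-4)), -110)) = √(4764287 + 4*(18 - 1*(-110) - 225/(-4))/(3*(-1 + (25/2)/(-4)))) = √(4764287 + 4*(18 + 110 - 225*(-1)/4)/(3*(-1 + (25/2)*(-¼)))) = √(4764287 + 4*(18 + 110 - 18*(-25/8))/(3*(-1 - 25/8))) = √(4764287 + 4*(18 + 110 + 225/4)/(3*(-33/8))) = √(4764287 + (4/3)*(-8/33)*(737/4)) = √(4764287 - 536/9) = √(42878047/9) = √42878047/3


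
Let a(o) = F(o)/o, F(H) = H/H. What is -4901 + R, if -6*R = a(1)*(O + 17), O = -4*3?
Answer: -29411/6 ≈ -4901.8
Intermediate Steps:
F(H) = 1
O = -12
a(o) = 1/o
R = -⅚ (R = -(-12 + 17)/(6*1) = -5/6 = -⅙*5 = -⅚ ≈ -0.83333)
-4901 + R = -4901 - ⅚ = -29411/6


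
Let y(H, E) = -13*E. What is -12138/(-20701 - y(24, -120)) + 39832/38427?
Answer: 1353127078/855423447 ≈ 1.5818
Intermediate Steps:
-12138/(-20701 - y(24, -120)) + 39832/38427 = -12138/(-20701 - (-13)*(-120)) + 39832/38427 = -12138/(-20701 - 1*1560) + 39832*(1/38427) = -12138/(-20701 - 1560) + 39832/38427 = -12138/(-22261) + 39832/38427 = -12138*(-1/22261) + 39832/38427 = 12138/22261 + 39832/38427 = 1353127078/855423447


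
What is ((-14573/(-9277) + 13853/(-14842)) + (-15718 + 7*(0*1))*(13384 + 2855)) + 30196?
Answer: -35140275980126819/137689234 ≈ -2.5521e+8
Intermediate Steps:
((-14573/(-9277) + 13853/(-14842)) + (-15718 + 7*(0*1))*(13384 + 2855)) + 30196 = ((-14573*(-1/9277) + 13853*(-1/14842)) + (-15718 + 7*0)*16239) + 30196 = ((14573/9277 - 13853/14842) + (-15718 + 0)*16239) + 30196 = (87778185/137689234 - 15718*16239) + 30196 = (87778185/137689234 - 255244602) + 30196 = -35144433644236683/137689234 + 30196 = -35140275980126819/137689234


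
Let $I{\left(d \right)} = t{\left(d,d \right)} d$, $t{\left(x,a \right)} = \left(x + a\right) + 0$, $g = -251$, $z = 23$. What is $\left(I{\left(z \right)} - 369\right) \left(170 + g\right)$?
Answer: $-55809$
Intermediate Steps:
$t{\left(x,a \right)} = a + x$ ($t{\left(x,a \right)} = \left(a + x\right) + 0 = a + x$)
$I{\left(d \right)} = 2 d^{2}$ ($I{\left(d \right)} = \left(d + d\right) d = 2 d d = 2 d^{2}$)
$\left(I{\left(z \right)} - 369\right) \left(170 + g\right) = \left(2 \cdot 23^{2} - 369\right) \left(170 - 251\right) = \left(2 \cdot 529 - 369\right) \left(-81\right) = \left(1058 - 369\right) \left(-81\right) = 689 \left(-81\right) = -55809$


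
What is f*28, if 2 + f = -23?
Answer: -700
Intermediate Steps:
f = -25 (f = -2 - 23 = -25)
f*28 = -25*28 = -700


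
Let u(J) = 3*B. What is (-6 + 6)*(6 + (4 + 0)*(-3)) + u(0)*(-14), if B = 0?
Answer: 0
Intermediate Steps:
u(J) = 0 (u(J) = 3*0 = 0)
(-6 + 6)*(6 + (4 + 0)*(-3)) + u(0)*(-14) = (-6 + 6)*(6 + (4 + 0)*(-3)) + 0*(-14) = 0*(6 + 4*(-3)) + 0 = 0*(6 - 12) + 0 = 0*(-6) + 0 = 0 + 0 = 0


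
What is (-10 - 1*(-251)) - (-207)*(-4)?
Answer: -587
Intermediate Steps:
(-10 - 1*(-251)) - (-207)*(-4) = (-10 + 251) - 207*4 = 241 - 828 = -587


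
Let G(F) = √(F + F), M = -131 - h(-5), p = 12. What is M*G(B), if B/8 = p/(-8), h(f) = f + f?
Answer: -242*I*√6 ≈ -592.78*I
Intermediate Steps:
h(f) = 2*f
M = -121 (M = -131 - 2*(-5) = -131 - 1*(-10) = -131 + 10 = -121)
B = -12 (B = 8*(12/(-8)) = 8*(12*(-⅛)) = 8*(-3/2) = -12)
G(F) = √2*√F (G(F) = √(2*F) = √2*√F)
M*G(B) = -121*√2*√(-12) = -121*√2*2*I*√3 = -242*I*√6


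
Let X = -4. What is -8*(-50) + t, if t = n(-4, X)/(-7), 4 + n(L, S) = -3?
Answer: 401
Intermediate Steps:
n(L, S) = -7 (n(L, S) = -4 - 3 = -7)
t = 1 (t = -7/(-7) = -7*(-⅐) = 1)
-8*(-50) + t = -8*(-50) + 1 = 400 + 1 = 401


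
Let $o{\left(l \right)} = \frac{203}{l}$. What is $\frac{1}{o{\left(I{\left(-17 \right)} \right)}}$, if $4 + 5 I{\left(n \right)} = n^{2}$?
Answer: $\frac{57}{203} \approx 0.28079$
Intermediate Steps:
$I{\left(n \right)} = - \frac{4}{5} + \frac{n^{2}}{5}$
$\frac{1}{o{\left(I{\left(-17 \right)} \right)}} = \frac{1}{203 \frac{1}{- \frac{4}{5} + \frac{\left(-17\right)^{2}}{5}}} = \frac{1}{203 \frac{1}{- \frac{4}{5} + \frac{1}{5} \cdot 289}} = \frac{1}{203 \frac{1}{- \frac{4}{5} + \frac{289}{5}}} = \frac{1}{203 \cdot \frac{1}{57}} = \frac{1}{\frac{203}{57}} = \frac{57}{203}$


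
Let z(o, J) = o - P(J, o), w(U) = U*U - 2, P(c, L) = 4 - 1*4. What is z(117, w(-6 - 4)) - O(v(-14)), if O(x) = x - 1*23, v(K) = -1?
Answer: 141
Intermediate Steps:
P(c, L) = 0 (P(c, L) = 4 - 4 = 0)
w(U) = -2 + U² (w(U) = U² - 2 = -2 + U²)
z(o, J) = o (z(o, J) = o - 1*0 = o + 0 = o)
O(x) = -23 + x (O(x) = x - 23 = -23 + x)
z(117, w(-6 - 4)) - O(v(-14)) = 117 - (-23 - 1) = 117 - 1*(-24) = 117 + 24 = 141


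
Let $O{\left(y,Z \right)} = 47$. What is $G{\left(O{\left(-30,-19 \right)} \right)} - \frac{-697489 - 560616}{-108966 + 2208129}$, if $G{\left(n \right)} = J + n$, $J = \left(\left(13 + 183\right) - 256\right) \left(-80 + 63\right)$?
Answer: $\frac{2241065026}{2099163} \approx 1067.6$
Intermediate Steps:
$J = 1020$ ($J = \left(196 - 256\right) \left(-17\right) = \left(-60\right) \left(-17\right) = 1020$)
$G{\left(n \right)} = 1020 + n$
$G{\left(O{\left(-30,-19 \right)} \right)} - \frac{-697489 - 560616}{-108966 + 2208129} = \left(1020 + 47\right) - \frac{-697489 - 560616}{-108966 + 2208129} = 1067 - - \frac{1258105}{2099163} = 1067 + \frac{1258105}{2099163} = \frac{2241065026}{2099163}$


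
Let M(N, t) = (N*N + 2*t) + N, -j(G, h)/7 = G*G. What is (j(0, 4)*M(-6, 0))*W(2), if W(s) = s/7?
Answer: 0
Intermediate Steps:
j(G, h) = -7*G² (j(G, h) = -7*G*G = -7*G²)
M(N, t) = N + N² + 2*t (M(N, t) = (N² + 2*t) + N = N + N² + 2*t)
W(s) = s/7 (W(s) = s*(⅐) = s/7)
(j(0, 4)*M(-6, 0))*W(2) = ((-7*0²)*(-6 + (-6)² + 2*0))*((⅐)*2) = ((-7*0)*(-6 + 36 + 0))*(2/7) = (0*30)*(2/7) = 0*(2/7) = 0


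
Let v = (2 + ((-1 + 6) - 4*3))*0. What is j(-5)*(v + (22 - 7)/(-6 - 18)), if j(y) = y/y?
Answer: -5/8 ≈ -0.62500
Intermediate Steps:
j(y) = 1
v = 0 (v = (2 + (5 - 12))*0 = (2 - 7)*0 = -5*0 = 0)
j(-5)*(v + (22 - 7)/(-6 - 18)) = 1*(0 + (22 - 7)/(-6 - 18)) = 1*(0 + 15/(-24)) = 1*(0 + 15*(-1/24)) = 1*(0 - 5/8) = 1*(-5/8) = -5/8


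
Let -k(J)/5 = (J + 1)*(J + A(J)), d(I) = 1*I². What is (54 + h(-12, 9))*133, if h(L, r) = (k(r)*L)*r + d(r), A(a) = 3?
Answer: 8636355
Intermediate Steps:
d(I) = I²
k(J) = -5*(1 + J)*(3 + J) (k(J) = -5*(J + 1)*(J + 3) = -5*(1 + J)*(3 + J))
h(L, r) = r² + L*r*(-15 - 20*r - 5*r²) (h(L, r) = ((-15 - 20*r - 5*r²)*L)*r + r² = (L*(-15 - 20*r - 5*r²))*r + r² = L*r*(-15 - 20*r - 5*r²) + r² = r² + L*r*(-15 - 20*r - 5*r²))
(54 + h(-12, 9))*133 = (54 + 9*(9 - 5*(-12)*(3 + 9² + 4*9)))*133 = (54 + 9*(9 - 5*(-12)*(3 + 81 + 36)))*133 = (54 + 9*(9 - 5*(-12)*120))*133 = (54 + 9*(9 + 7200))*133 = (54 + 9*7209)*133 = (54 + 64881)*133 = 64935*133 = 8636355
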